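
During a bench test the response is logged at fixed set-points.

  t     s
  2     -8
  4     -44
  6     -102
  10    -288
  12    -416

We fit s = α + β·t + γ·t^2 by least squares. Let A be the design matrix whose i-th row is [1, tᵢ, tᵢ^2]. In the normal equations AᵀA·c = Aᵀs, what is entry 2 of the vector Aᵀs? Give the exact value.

Entry 2 ↔ basis t, so (Aᵀs)_{2} = Σᵢ (t)·sᵢ = (2)·(-8) + (4)·(-44) + (6)·(-102) + (10)·(-288) + (12)·(-416) = -8676.

-8676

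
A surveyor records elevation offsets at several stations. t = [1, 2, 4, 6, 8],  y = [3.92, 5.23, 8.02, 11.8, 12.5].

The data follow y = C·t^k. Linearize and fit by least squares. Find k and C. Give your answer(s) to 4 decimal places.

k = 0.5925, C = 3.7214

Let Y = ln y. Fitting Y = k·ln t + ln C by least squares:
XᵀX = [[9.9367, 5.9506]; [5.9506, 5]], rhs = [13.7073, 10.0963]ᵀ  (here Σln t = 5.9506, Σ(ln t)² = 9.9367, Σln y = 10.0963, Σln t·ln y = 13.7073).
Slope k = (n·Σln t·ln y − Σln t·Σln y)/(n·Σ(ln t)² − (Σln t)²) = (5·13.7073 − 5.9506·10.0963)/14.2736 = 0.59250; ln C = (Σln y − k·Σln t)/n = 1.31410, so C = exp(1.31410) = 3.72141.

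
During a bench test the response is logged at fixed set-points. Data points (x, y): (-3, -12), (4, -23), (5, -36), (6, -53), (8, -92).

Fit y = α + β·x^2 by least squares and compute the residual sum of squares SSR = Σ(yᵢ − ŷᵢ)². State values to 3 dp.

Compute the Gram sums: Σ1 = 5, Σx^2 = 150, Σx^2·x^2 = 6354.
Moment sums: Σy = -216, Σx^2·y = -9172.
MᵀM·[α, β]ᵀ = Mᵀy becomes [[5, 150]; [150, 6354]]·[α, β]ᵀ = [-216, -9172]ᵀ.
Δ = 5·6354 − 150² = 9270.
α = ((-216)·6354 − 150·(-9172))/9270 = 556/1545; β = (5·(-9172) − 150·(-216))/9270 = -1346/927.
Residuals: 1094/1545, -593/4635, -278/4635, -1681/1545, 2632/4635; SSR = 9398/4635.

SSR = 2.028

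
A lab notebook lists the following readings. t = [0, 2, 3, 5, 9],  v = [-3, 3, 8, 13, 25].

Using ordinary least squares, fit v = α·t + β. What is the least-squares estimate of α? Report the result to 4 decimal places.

The normal equations are: 119·α + 19·β = 320;  19·α + 5·β = 46.
(Σt·t = 119, Σt = 19, Σ1 = 5, Σt·v = 320, Σv = 46.)
det = 119·5 − 19² = 234.
α = (320·5 − 19·46)/234 = 121/39; β = (119·46 − 19·320)/234 = -101/39.

α = 3.1026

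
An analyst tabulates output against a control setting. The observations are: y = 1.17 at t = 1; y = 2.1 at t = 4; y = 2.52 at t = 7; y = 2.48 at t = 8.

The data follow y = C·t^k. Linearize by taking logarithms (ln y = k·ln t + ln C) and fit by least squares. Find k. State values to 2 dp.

k = 0.38

With ln yᵢ as the transformed response and ln tᵢ as the regressor:
Σln t = 5.4116, Σ(ln t)² = 10.0325, Σln y = 2.7315, Σln t·ln y = 4.7157.
Equations: 10.0325·k + 5.4116·ln C = 4.7157;  5.4116·k + 4·ln C = 2.7315.
Δ = 10.0325·4 − (5.4116)² = 10.8439; k = (4.7157·4 − 5.4116·2.7315)/10.8439 = 0.37637, ln C = (10.0325·2.7315 − 5.4116·4.7157)/10.8439 = 0.17368.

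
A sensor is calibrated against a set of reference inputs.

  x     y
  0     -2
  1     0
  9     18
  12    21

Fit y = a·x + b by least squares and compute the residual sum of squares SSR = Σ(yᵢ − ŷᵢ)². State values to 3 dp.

SSR = 4.748

Normal-equation sums: Σx·x = 226, Σx = 22, Σ1 = 4.
Right-hand side: Σx·y = 414, Σy = 37.
Normal equations: [[226, 22]; [22, 4]]·[a, b]ᵀ = [414, 37]ᵀ.
Eliminating b: 4·(row 1) − 22·(row 2) gives 420·a = 4·414 − 22·37 = 842, so a = 421/210.
Then b = (37 − 22·(421/210))/4 = -373/210.
Residuals: -47/210, -8/35, 26/15, -269/210; SSR = 997/210.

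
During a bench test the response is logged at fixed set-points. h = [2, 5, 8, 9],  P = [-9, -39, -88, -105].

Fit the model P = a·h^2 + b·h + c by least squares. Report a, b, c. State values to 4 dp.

Normal-equation sums: Σh^2·h^2 = 11298, Σh^2·h = 1374, Σh^2 = 174, Σh·h = 174, Σh = 24, Σ1 = 4.
Right-hand side: Σh^2·P = -15148, Σh·P = -1862, ΣP = -241.
MᵀM·[a, b, c]ᵀ = MᵀP becomes [[11298, 1374, 174]; [1374, 174, 24]; [174, 24, 4]]·[a, b, c]ᵀ = [-15148, -1862, -241]ᵀ.
Row-reducing yields a = -59/66, b = -121/30, c = 156/55.

a = -0.8939, b = -4.0333, c = 2.8364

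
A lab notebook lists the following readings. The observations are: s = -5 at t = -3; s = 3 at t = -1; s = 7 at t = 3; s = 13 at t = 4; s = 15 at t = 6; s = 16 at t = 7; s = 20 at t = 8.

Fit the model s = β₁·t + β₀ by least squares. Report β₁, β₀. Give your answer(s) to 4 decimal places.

β₁ = 2.0688, β₀ = 2.7640

Setting ∂/∂β₁ … = 0 gives: 184·β₁ + 24·β₀ = 447;  24·β₁ + 7·β₀ = 69.
Δ = 184·7 − 24² = 712.
β₁ = (447·7 − 24·69)/712 = 1473/712; β₀ = (184·69 − 24·447)/712 = 246/89.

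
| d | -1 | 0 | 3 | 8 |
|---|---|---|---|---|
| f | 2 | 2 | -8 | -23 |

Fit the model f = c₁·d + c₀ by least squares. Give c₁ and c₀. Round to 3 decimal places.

Compute the Gram sums: Σd·d = 74, Σd = 10, Σ1 = 4.
And Σd·f = -210, Σf = -27.
Δ = 74·4 − 10² = 196.
c₁ = ((-210)·4 − 10·(-27))/196 = -285/98; c₀ = (74·(-27) − 10·(-210))/196 = 51/98.

c₁ = -2.908, c₀ = 0.520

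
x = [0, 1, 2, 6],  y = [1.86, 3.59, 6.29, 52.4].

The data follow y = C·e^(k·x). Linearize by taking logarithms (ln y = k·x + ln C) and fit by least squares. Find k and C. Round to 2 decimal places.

k = 0.55, C = 1.99

With ln yᵢ as the transformed response and xᵢ as the regressor:
Σx = 9.0000, Σ(x)² = 41.0000, Σln y = 7.6966, Σx·ln y = 28.7095.
Equations: 41.0000·k + 9.0000·ln C = 28.7095;  9.0000·k + 4·ln C = 7.6966.
Solving (det = 83.0000): k = 0.54902, ln C = 0.68885, so C = exp(0.68885) = 1.99143.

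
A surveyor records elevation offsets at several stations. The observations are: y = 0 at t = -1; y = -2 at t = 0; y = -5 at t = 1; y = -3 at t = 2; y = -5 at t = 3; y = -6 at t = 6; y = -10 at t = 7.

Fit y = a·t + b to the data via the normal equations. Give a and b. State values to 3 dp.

Compute the Gram sums: Σt·t = 100, Σt = 18, Σ1 = 7.
Moment sums: Σt·y = -132, Σy = -31.
Normal equations: [[100, 18]; [18, 7]]·[a, b]ᵀ = [-132, -31]ᵀ.
Δ = 100·7 − 18² = 376.
a = ((-132)·7 − 18·(-31))/376 = -183/188; b = (100·(-31) − 18·(-132))/376 = -181/94.

a = -0.973, b = -1.926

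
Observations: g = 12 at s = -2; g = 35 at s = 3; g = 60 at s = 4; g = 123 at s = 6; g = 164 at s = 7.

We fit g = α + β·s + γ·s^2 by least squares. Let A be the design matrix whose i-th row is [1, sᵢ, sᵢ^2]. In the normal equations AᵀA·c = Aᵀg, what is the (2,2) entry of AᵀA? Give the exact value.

114

Row 2 ↔ basis s, column 2 ↔ basis s, so (AᵀA)_{2,2} = Σᵢ (s)·(s) = (-2)·(-2) + (3)·(3) + (4)·(4) + (6)·(6) + (7)·(7) = 114.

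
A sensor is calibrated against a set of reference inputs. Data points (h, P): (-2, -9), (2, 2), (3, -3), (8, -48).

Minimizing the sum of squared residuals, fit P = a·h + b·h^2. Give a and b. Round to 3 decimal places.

The normal system AᵀA·[a, b]ᵀ = AᵀP is [[81, 539]; [539, 4209]]·[a, b]ᵀ = [-371, -3127]ᵀ.
Eliminating b: 4209·(row 1) − 539·(row 2) gives 50408·a = 4209·(-371) − 539·(-3127) = 123914, so a = 61957/25204.
Then b = ((-3127) − 539·(61957/25204))/4209 = -26659/25204.

a = 2.458, b = -1.058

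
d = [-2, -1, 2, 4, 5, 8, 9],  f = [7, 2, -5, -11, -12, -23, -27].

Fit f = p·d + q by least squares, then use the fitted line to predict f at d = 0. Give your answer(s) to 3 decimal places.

With design matrix A, AᵀA = [[195, 25]; [25, 7]] and Aᵀf = [-557, -69]ᵀ.
Δ = 195·7 − 25² = 740.
p = ((-557)·7 − 25·(-69))/740 = -1087/370; q = (195·(-69) − 25·(-557))/740 = 47/74.
At d = 0: f̂ = (-1087/370)·(0) + (47/74)·(1) = 47/74.

f̂ = 0.635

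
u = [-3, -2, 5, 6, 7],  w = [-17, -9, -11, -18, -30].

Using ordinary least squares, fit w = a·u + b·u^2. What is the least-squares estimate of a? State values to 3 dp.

a = 2.717

Normal-equation sums: Σu·u = 123, Σu·u^2 = 649, Σu^2·u^2 = 4419.
And Σu·w = -304, Σu^2·w = -2582.
So MᵀM·[a, b]ᵀ = Mᵀw: [[123, 649]; [649, 4419]]·[a, b]ᵀ = [-304, -2582]ᵀ.
Eliminating b: 4419·(row 1) − 649·(row 2) gives 122336·a = 4419·(-304) − 649·(-2582) = 332342, so a = 166171/61168.
Then b = ((-2582) − 649·(166171/61168))/4419 = -60145/61168.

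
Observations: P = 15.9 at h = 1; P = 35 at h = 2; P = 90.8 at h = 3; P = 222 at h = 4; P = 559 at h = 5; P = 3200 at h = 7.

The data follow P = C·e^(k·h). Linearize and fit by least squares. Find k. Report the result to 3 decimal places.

k = 0.893

Linearized form: ln P = k·h + ln C. From the 6 transformed points,
AᵀA = [[104.0000, 22.0000]; [22.0000, 6]], rhs = [133.1408, 30.6301]ᵀ  (here Σh = 22.0000, Σ(h)² = 104.0000, Σln P = 30.6301, Σh·ln P = 133.1408).
Δ = 104.0000·6 − (22.0000)² = 140.0000; k = (133.1408·6 − 22.0000·30.6301)/140.0000 = 0.89274, ln C = (104.0000·30.6301 − 22.0000·133.1408)/140.0000 = 1.83163.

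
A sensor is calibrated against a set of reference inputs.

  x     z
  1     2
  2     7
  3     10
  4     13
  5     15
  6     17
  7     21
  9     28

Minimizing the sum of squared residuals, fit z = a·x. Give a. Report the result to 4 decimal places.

a = 3.0498

From the data, Σx·x = 221.
Moment sums: Σx·z = 674.
Normal equations: [[221]]·[a]ᵀ = [674]ᵀ.
a = 674/221 = 3.04977.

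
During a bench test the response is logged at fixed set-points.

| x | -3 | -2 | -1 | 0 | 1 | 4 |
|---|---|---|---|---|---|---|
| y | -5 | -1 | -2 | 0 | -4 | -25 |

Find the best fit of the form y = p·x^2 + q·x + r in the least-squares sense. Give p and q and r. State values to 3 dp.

The normal system MᵀM·[p, q, r]ᵀ = Mᵀy is [[355, 29, 31]; [29, 31, -1]; [31, -1, 6]]·[p, q, r]ᵀ = [-455, -85, -37]ᵀ.
Inverting the 3×3 Gram matrix, [p, q, r]ᵀ = [-251/242, -2187/1210, -61/55]ᵀ.

p = -1.037, q = -1.807, r = -1.109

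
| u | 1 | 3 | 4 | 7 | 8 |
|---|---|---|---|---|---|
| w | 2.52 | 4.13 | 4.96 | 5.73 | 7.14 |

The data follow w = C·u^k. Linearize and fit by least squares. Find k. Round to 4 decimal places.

With ln wᵢ as the transformed response and ln uᵢ as the regressor:
Sums: Σln u = 6.5103, Σ(ln u)² = 11.2394, Σln w = 7.6554, Σln u·ln w = 11.2627.
Normal system: [[11.2394, 6.5103]; [6.5103, 5]]·[k, ln C]ᵀ = [11.2627, 7.6554]ᵀ.
Solving (det = 13.8136): k = 0.46876, ln C = 0.92072.

k = 0.4688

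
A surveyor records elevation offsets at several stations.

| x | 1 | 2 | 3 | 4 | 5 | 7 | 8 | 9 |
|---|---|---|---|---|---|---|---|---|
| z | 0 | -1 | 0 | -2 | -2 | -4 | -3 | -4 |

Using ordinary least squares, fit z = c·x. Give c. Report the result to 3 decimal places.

c = -0.434

With design matrix A, AᵀA = [[249]] and Aᵀz = [-108]ᵀ.
Hence c = -108 / 249 ≈ -0.433735.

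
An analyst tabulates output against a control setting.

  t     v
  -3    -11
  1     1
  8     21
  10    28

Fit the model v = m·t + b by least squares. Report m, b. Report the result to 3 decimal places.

m = 2.964, b = -2.105

Compute the Gram sums: Σt·t = 174, Σt = 16, Σ1 = 4.
And Σt·v = 482, Σv = 39.
Normal equations: [[174, 16]; [16, 4]]·[m, b]ᵀ = [482, 39]ᵀ.
Δ = 174·4 − 16² = 440.
m = (482·4 − 16·39)/440 = 163/55; b = (174·39 − 16·482)/440 = -463/220.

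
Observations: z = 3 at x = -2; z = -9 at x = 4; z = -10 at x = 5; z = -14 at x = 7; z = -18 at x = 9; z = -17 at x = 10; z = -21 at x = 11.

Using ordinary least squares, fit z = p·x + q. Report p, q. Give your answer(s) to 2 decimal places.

Sums needed: Σx·x = 396, Σx = 44, Σ1 = 7.
Moment sums: Σx·z = -753, Σz = -86.
det = 396·7 − 44² = 836.
p = ((-753)·7 − 44·(-86))/836 = -1487/836; q = (396·(-86) − 44·(-753))/836 = -21/19.

p = -1.78, q = -1.11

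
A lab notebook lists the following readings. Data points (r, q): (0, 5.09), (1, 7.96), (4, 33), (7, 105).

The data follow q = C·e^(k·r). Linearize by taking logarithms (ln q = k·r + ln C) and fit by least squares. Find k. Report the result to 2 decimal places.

Taking logs, ln q = k·r + ln C, so regress ln q on r.
Σr = 12.0000, Σ(r)² = 66.0000, Σln q = 11.8522, Σr·ln q = 48.6382.
Equations: 66.0000·k + 12.0000·ln C = 48.6382;  12.0000·k + 4·ln C = 11.8522.
Δ = 66.0000·4 − (12.0000)² = 120.0000; k = (48.6382·4 − 12.0000·11.8522)/120.0000 = 0.43606, ln C = (66.0000·11.8522 − 12.0000·48.6382)/120.0000 = 1.65488.

k = 0.44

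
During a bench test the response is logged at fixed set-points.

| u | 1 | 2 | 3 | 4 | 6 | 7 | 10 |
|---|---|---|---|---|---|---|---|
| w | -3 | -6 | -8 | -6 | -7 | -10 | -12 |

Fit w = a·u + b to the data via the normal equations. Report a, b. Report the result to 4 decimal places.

a = -0.8389, b = -3.4736

Setting ∂/∂a … = 0 gives: 215·a + 33·b = -295;  33·a + 7·b = -52.
det = 215·7 − 33² = 416.
a = ((-295)·7 − 33·(-52))/416 = -349/416; b = (215·(-52) − 33·(-295))/416 = -1445/416.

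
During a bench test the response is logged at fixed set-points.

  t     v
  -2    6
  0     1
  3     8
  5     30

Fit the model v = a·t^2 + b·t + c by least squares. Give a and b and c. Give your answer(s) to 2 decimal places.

a = 1.35, b = -0.79, c = -0.39

The normal equations are: 722·a + 144·b + 38·c = 846;  144·a + 38·b + 6·c = 162;  38·a + 6·b + 4·c = 45.
(Σt^2·t^2 = 722, Σt^2·t = 144, Σt^2 = 38, Σt·t = 38, Σt = 6, Σ1 = 4, Σt^2·v = 846, Σt·v = 162, Σv = 45.)
Solving the 3×3 system (Gaussian elimination) gives a = 27/20, b = -459/580, c = -45/116.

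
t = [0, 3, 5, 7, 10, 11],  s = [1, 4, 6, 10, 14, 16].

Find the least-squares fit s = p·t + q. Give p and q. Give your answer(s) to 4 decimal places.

Compute the Gram sums: Σt·t = 304, Σt = 36, Σ1 = 6.
And Σt·s = 428, Σs = 51.
MᵀM·[p, q]ᵀ = Mᵀs becomes [[304, 36]; [36, 6]]·[p, q]ᵀ = [428, 51]ᵀ.
Δ = 304·6 − 36² = 528.
p = (428·6 − 36·51)/528 = 61/44; q = (304·51 − 36·428)/528 = 2/11.

p = 1.3864, q = 0.1818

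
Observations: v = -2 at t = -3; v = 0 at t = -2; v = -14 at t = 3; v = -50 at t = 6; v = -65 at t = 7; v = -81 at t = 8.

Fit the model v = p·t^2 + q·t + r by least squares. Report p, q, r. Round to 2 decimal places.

p = -1.02, q = -2.11, r = 0.52

Compute the Gram sums: Σt^2·t^2 = 7971, Σt^2·t = 1063, Σt^2 = 171, Σt·t = 171, Σt = 19, Σ1 = 6.
And Σt^2·v = -10313, Σt·v = -1439, Σv = -212.
So MᵀM·[p, q, r]ᵀ = Mᵀv: [[7971, 1063, 171]; [1063, 171, 19]; [171, 19, 6]]·[p, q, r]ᵀ = [-10313, -1439, -212]ᵀ.
Solving the 3×3 system (Gaussian elimination) gives p = -10433/10192, q = -21503/10192, r = 1329/2548.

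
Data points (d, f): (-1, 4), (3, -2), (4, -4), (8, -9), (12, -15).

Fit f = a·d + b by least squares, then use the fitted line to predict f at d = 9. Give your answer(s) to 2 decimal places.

f̂ = -10.69

Entries of MᵀM: Σd·d = 234, Σd = 26, Σ1 = 5.
Moment sums: Σd·f = -278, Σf = -26.
Eliminating b: 5·(row 1) − 26·(row 2) gives 494·a = 5·(-278) − 26·(-26) = -714, so a = -357/247.
Then b = ((-26) − 26·(-357/247))/5 = 44/19.
At d = 9: f̂ = (-357/247)·(9) + (44/19)·(1) = -139/13.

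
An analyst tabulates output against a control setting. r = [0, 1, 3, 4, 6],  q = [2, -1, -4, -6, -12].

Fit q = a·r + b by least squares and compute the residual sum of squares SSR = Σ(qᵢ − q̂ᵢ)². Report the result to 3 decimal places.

The normal equations are: 62·a + 14·b = -109;  14·a + 5·b = -21.
(Σr·r = 62, Σr = 14, Σ1 = 5, Σr·q = -109, Σq = -21.)
Δ = 62·5 − 14² = 114.
a = ((-109)·5 − 14·(-21))/114 = -251/114; b = (62·(-21) − 14·(-109))/114 = 112/57.
Residuals: 2/57, -29/38, 73/114, 16/19, -43/57; SSR = 259/114.

SSR = 2.272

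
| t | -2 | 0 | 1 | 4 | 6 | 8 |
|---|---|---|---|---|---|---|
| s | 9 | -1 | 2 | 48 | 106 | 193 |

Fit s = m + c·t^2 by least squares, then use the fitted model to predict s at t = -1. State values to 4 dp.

MᵀM·[m, c]ᵀ = Mᵀs reads: 6·m + 121·c = 357;  121·m + 5665·c = 16974.
det = 6·5665 − 121² = 19349.
m = (357·5665 − 121·16974)/19349 = -2859/1759; c = (6·16974 − 121·357)/19349 = 58647/19349.
At t = -1: ŝ = (-2859/1759)·(1) + (58647/19349)·(1) = 27198/19349.

ŝ = 1.4057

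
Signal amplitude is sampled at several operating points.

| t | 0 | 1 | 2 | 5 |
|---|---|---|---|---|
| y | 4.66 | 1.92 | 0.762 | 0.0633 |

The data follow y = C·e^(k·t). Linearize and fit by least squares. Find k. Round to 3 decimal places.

With ln yᵢ as the transformed response and tᵢ as the regressor:
Σt = 8.0000, Σ(t)² = 30.0000, Σln y = -0.8403, Σt·ln y = -13.6906.
Equations: 30.0000·k + 8.0000·ln C = -13.6906;  8.0000·k + 4·ln C = -0.8403.
Solving (det = 56.0000): k = -0.85785, ln C = 1.50562.

k = -0.858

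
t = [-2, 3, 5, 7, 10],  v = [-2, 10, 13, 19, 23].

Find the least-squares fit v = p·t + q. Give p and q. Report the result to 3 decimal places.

p = 2.121, q = 2.845

Compute the Gram sums: Σt·t = 187, Σt = 23, Σ1 = 5.
And Σt·v = 462, Σv = 63.
Normal equations: [[187, 23]; [23, 5]]·[p, q]ᵀ = [462, 63]ᵀ.
Determinant 187·5 − 23² = 406.
p = (462·5 − 23·63)/406 = 123/58; q = (187·63 − 23·462)/406 = 165/58.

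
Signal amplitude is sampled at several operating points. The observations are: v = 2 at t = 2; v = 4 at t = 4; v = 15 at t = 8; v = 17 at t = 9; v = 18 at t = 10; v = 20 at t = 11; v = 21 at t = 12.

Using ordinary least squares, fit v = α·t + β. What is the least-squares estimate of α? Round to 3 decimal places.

α = 2.061

Sums needed: Σt·t = 530, Σt = 56, Σ1 = 7.
For Mᵀv: Σt·v = 945, Σv = 97.
MᵀM·[α, β]ᵀ = Mᵀv becomes [[530, 56]; [56, 7]]·[α, β]ᵀ = [945, 97]ᵀ.
Eliminating β: 7·(row 1) − 56·(row 2) gives 574·α = 7·945 − 56·97 = 1183, so α = 169/82.
Then β = (97 − 56·(169/82))/7 = -755/287.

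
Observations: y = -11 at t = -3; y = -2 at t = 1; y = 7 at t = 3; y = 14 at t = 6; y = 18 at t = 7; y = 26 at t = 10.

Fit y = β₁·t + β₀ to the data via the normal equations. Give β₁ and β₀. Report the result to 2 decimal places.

β₁ = 2.91, β₀ = -2.96

The normal equations are: 204·β₁ + 24·β₀ = 522;  24·β₁ + 6·β₀ = 52.
(Σt·t = 204, Σt = 24, Σ1 = 6, Σt·y = 522, Σy = 52.)
Eliminating β₀: 6·(row 1) − 24·(row 2) gives 648·β₁ = 6·522 − 24·52 = 1884, so β₁ = 157/54.
Then β₀ = (52 − 24·(157/54))/6 = -80/27.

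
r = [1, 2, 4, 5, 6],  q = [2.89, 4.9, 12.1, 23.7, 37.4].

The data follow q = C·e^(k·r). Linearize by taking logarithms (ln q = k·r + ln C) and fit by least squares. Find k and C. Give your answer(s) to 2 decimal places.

Taking logs, ln q = k·r + ln C, so regress ln q on r.
Σr = 18.0000, Σ(r)² = 82.0000, Σln q = 11.9308, Σr·ln q = 51.7699.
Equations: 82.0000·k + 18.0000·ln C = 51.7699;  18.0000·k + 5·ln C = 11.9308.
Δ = 82.0000·5 − (18.0000)² = 86.0000; k = (51.7699·5 − 18.0000·11.9308)/86.0000 = 0.51273, ln C = (82.0000·11.9308 − 18.0000·51.7699)/86.0000 = 0.54035, so C = exp(0.54035) = 1.71661.

k = 0.51, C = 1.72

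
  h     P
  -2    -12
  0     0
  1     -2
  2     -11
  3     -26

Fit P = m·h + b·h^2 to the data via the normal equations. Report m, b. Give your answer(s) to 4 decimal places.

m = 0.2303, b = -2.9338

Sums needed: Σh·h = 18, Σh·h^2 = 28, Σh^2·h^2 = 114.
For AᵀP: Σh·P = -78, Σh^2·P = -328.
AᵀA·[m, b]ᵀ = AᵀP becomes [[18, 28]; [28, 114]]·[m, b]ᵀ = [-78, -328]ᵀ.
Determinant 18·114 − 28² = 1268.
m = ((-78)·114 − 28·(-328))/1268 = 73/317; b = (18·(-328) − 28·(-78))/1268 = -930/317.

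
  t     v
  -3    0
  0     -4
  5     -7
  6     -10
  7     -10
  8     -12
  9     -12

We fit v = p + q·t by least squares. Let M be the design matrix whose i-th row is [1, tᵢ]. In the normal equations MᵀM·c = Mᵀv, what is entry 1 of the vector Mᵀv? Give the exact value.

Entry 1 ↔ basis 1, so (Mᵀv)_{1} = Σᵢ vᵢ = (1)·(0) + (1)·(-4) + (1)·(-7) + (1)·(-10) + (1)·(-10) + (1)·(-12) + (1)·(-12) = -55.

-55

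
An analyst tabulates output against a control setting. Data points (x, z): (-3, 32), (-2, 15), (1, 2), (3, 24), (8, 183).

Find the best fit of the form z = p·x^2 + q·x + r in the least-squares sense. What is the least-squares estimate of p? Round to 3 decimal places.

p = 3.019

Sums needed: Σx^2·x^2 = 4275, Σx^2·x = 505, Σx^2 = 87, Σx·x = 87, Σx = 7, Σ1 = 5.
Moment sums: Σx^2·z = 12278, Σx·z = 1412, Σz = 256.
Inverting the 3×3 Gram matrix, [p, q, r]ᵀ = [250303/82903, -111004/82903, 44767/82903]ᵀ.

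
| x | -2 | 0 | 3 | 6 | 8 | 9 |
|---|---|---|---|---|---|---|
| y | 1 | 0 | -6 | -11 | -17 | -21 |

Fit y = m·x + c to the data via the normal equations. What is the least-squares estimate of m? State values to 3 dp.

The normal system AᵀA·[m, c]ᵀ = Aᵀy is [[194, 24]; [24, 6]]·[m, c]ᵀ = [-411, -54]ᵀ.
Eliminating c: 6·(row 1) − 24·(row 2) gives 588·m = 6·(-411) − 24·(-54) = -1170, so m = -195/98.
Then c = ((-54) − 24·(-195/98))/6 = -51/49.

m = -1.990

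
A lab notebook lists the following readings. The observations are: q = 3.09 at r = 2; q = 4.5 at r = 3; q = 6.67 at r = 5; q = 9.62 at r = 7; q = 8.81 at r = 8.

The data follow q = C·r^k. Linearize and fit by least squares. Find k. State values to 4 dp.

Taking logs, ln q = k·ln r + ln C, so regress ln q on ln r.
Sums: Σln r = 7.4265, Σ(ln r)² = 12.3883, Σln q = 8.9696, Σln r·ln q = 14.4184.
Normal system: [[12.3883, 7.4265]; [7.4265, 5]]·[k, ln C]ᵀ = [14.4184, 8.9696]ᵀ.
Solving (det = 6.7880): k = 0.80710, ln C = 0.59513.

k = 0.8071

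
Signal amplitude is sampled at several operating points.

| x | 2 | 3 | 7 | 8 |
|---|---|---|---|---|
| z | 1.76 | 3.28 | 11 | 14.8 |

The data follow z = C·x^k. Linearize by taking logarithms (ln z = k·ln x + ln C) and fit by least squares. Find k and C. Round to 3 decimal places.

k = 1.502, C = 0.623

Linearized form: ln z = k·ln x + ln C. From the 4 transformed points,
XᵀX = [[9.7980, 5.8171]; [5.8171, 4]], rhs = [11.9662, 6.8457]ᵀ  (here Σln x = 5.8171, Σ(ln x)² = 9.7980, Σln z = 6.8457, Σln x·ln z = 11.9662).
Slope k = (n·Σln x·ln z − Σln x·Σln z)/(n·Σ(ln x)² − (Σln x)²) = (4·11.9662 − 5.8171·6.8457)/5.3534 = 1.50238; ln C = (Σln z − k·Σln x)/n = -0.47346, so C = exp(-0.47346) = 0.62284.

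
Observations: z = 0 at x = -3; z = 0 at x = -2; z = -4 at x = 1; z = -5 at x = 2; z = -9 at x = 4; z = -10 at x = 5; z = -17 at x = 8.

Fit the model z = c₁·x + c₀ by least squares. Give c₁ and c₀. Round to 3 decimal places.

The normal equations are: 123·c₁ + 15·c₀ = -236;  15·c₁ + 7·c₀ = -45.
Determinant 123·7 − 15² = 636.
c₁ = ((-236)·7 − 15·(-45))/636 = -977/636; c₀ = (123·(-45) − 15·(-236))/636 = -665/212.

c₁ = -1.536, c₀ = -3.137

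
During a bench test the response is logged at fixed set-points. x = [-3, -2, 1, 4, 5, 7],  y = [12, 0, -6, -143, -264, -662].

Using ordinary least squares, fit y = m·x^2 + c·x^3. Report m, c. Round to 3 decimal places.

Sums needed: Σx^2·x^2 = 3380, Σx^2·x^3 = 20682, Σx^3·x^3 = 138164.
And Σx^2·y = -41224, Σx^3·y = -269548.
Eliminating c: 138164·(row 1) − 20682·(row 2) gives 39249196·m = 138164·(-41224) − 20682·(-269548) = -120881000, so m = -30220250/9812299.
Then c = ((-269548) − 20682·(-30220250/9812299))/138164 = -14619368/9812299.

m = -3.080, c = -1.490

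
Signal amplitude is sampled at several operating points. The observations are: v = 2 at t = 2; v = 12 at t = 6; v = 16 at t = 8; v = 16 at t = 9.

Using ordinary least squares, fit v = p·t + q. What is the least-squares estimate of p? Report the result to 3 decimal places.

Setting ∂/∂p … = 0 gives: 185·p + 25·q = 348;  25·p + 4·q = 46.
Determinant 185·4 − 25² = 115.
p = (348·4 − 25·46)/115 = 242/115; q = (185·46 − 25·348)/115 = -38/23.

p = 2.104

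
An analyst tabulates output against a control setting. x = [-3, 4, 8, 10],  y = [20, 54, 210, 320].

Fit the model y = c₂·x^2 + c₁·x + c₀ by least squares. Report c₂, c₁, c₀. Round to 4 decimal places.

From the data, Σx^2·x^2 = 14433, Σx^2·x = 1549, Σx^2 = 189, Σx·x = 189, Σx = 19, Σ1 = 4.
For Aᵀy: Σx^2·y = 46484, Σx·y = 5036, Σy = 604.
Row-reducing yields c₂ = 36081/11927, c₁ = 118889/59635, c₀ = -83974/59635.

c₂ = 3.0252, c₁ = 1.9936, c₀ = -1.4081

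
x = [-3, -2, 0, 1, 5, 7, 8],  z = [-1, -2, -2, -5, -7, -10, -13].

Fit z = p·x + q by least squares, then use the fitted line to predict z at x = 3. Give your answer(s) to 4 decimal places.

Compute the Gram sums: Σx·x = 152, Σx = 16, Σ1 = 7.
Moment sums: Σx·z = -207, Σz = -40.
MᵀM·[p, q]ᵀ = Mᵀz becomes [[152, 16]; [16, 7]]·[p, q]ᵀ = [-207, -40]ᵀ.
Eliminating q: 7·(row 1) − 16·(row 2) gives 808·p = 7·(-207) − 16·(-40) = -809, so p = -809/808.
Then q = ((-40) − 16·(-809/808))/7 = -346/101.
At x = 3: ẑ = (-809/808)·(3) + (-346/101)·(1) = -5195/808.

ẑ = -6.4295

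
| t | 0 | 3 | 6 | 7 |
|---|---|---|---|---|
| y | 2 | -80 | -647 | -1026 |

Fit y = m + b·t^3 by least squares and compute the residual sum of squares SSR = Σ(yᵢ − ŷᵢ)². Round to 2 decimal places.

Sums needed: Σ1 = 4, Σt^3 = 586, Σt^3·t^3 = 165034.
And Σy = -1751, Σt^3·y = -493830.
So MᵀM·[m, b]ᵀ = Mᵀy: [[4, 586]; [586, 165034]]·[m, b]ᵀ = [-1751, -493830]ᵀ.
det = 4·165034 − 586² = 316740.
m = ((-1751)·165034 − 586·(-493830))/316740 = 204923/158370; b = (4·(-493830) − 586·(-1751))/316740 = -474617/158370.
Residuals: 111817/158370, -29932/79185, -153041/158370, 16848/26395; SSR = 313993/158370.

SSR = 1.98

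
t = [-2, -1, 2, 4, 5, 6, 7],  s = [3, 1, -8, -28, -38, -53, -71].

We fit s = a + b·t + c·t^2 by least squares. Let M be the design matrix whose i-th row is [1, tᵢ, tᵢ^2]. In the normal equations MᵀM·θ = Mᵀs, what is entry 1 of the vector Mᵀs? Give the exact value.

Entry 1 ↔ basis 1, so (Mᵀs)_{1} = Σᵢ sᵢ = (1)·(3) + (1)·(1) + (1)·(-8) + (1)·(-28) + (1)·(-38) + (1)·(-53) + (1)·(-71) = -194.

-194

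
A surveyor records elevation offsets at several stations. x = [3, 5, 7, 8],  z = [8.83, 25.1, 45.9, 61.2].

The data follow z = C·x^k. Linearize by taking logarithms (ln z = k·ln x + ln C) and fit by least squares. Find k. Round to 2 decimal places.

With ln zᵢ as the transformed response and ln xᵢ as the regressor:
Σln x = 6.7334, Σ(ln x)² = 11.9079, Σln z = 13.3416, Σln x·ln z = 23.5810.
Normal system: [[11.9079, 6.7334]; [6.7334, 4]]·[k, ln C]ᵀ = [23.5810, 13.3416]ᵀ.
Slope k = (n·Σln x·ln z − Σln x·Σln z)/(n·Σ(ln x)² − (Σln x)²) = (4·23.5810 − 6.7334·13.3416)/2.2928 = 1.95809; ln C = (Σln z − k·Σln x)/n = 0.03926.

k = 1.96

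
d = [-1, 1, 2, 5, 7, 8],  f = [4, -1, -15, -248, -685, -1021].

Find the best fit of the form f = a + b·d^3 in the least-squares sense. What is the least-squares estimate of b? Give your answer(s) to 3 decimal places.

XᵀX·[a, b]ᵀ = Xᵀf reads: 6·a + 988·b = -1966;  988·a + 395484·b = -788832.
Eliminating b: 395484·(row 1) − 988·(row 2) gives 1396760·a = 395484·(-1966) − 988·(-788832) = 1844472, so a = 230559/174595.
Then b = ((-788832) − 988·(230559/174595))/395484 = -348823/174595.

b = -1.998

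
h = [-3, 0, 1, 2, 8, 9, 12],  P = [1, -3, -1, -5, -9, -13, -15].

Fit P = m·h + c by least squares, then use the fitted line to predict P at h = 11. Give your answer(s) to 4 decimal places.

The normal system AᵀA·[m, c]ᵀ = AᵀP is [[303, 29]; [29, 7]]·[m, c]ᵀ = [-383, -45]ᵀ.
Eliminating c: 7·(row 1) − 29·(row 2) gives 1280·m = 7·(-383) − 29·(-45) = -1376, so m = -43/40.
Then c = ((-45) − 29·(-43/40))/7 = -79/40.
At h = 11: P̂ = (-43/40)·(11) + (-79/40)·(1) = -69/5.

P̂ = -13.8000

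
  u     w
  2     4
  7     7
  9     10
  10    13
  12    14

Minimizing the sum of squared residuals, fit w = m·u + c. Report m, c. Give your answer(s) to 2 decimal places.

m = 1.05, c = 1.19

With design matrix M, MᵀM = [[378, 40]; [40, 5]] and Mᵀw = [445, 48]ᵀ.
Eliminating c: 5·(row 1) − 40·(row 2) gives 290·m = 5·445 − 40·48 = 305, so m = 61/58.
Then c = (48 − 40·(61/58))/5 = 172/145.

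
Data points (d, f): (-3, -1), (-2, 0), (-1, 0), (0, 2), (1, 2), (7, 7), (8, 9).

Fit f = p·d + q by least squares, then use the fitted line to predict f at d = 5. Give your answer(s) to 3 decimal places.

f̂ = 5.819

Setting ∂/∂p … = 0 gives: 128·p + 10·q = 126;  10·p + 7·q = 19.
Eliminating q: 7·(row 1) − 10·(row 2) gives 796·p = 7·126 − 10·19 = 692, so p = 173/199.
Then q = (19 − 10·(173/199))/7 = 293/199.
At d = 5: f̂ = (173/199)·(5) + (293/199)·(1) = 1158/199.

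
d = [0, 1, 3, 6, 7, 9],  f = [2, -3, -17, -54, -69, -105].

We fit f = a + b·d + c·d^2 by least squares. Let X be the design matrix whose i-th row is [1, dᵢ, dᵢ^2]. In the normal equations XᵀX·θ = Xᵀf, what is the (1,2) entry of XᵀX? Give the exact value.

Row 1 ↔ basis 1, column 2 ↔ basis d, so (XᵀX)_{1,2} = Σᵢ d = (1)·(0) + (1)·(1) + (1)·(3) + (1)·(6) + (1)·(7) + (1)·(9) = 26.

26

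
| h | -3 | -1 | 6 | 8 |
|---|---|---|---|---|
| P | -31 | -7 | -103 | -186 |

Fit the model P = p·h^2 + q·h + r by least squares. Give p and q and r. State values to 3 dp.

p = -2.972, q = 0.879, r = -2.211

AᵀA·[p, q, r]ᵀ = AᵀP reads: 5474·p + 700·q + 110·r = -15898;  700·p + 110·q + 10·r = -2006;  110·p + 10·q + 4·r = -327.
(Σh^2·h^2 = 5474, Σh^2·h = 700, Σh^2 = 110, Σh·h = 110, Σh = 10, Σ1 = 4, Σh^2·P = -15898, Σh·P = -2006, ΣP = -327.)
Row-reducing yields p = -107/36, q = 2689/3060, r = -451/204.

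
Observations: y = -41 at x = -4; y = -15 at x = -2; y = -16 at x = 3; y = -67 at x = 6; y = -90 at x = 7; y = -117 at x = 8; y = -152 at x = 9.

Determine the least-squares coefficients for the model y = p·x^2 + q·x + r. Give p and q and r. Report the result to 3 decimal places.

p = -1.996, q = 1.546, r = -3.273

MᵀM·[p, q, r]ᵀ = Mᵀy reads: 14707·p + 1755·q + 259·r = -27482;  1755·p + 259·q + 27·r = -3190;  259·p + 27·q + 7·r = -498.
(Σx^2·x^2 = 14707, Σx^2·x = 1755, Σx^2 = 259, Σx·x = 259, Σx = 27, Σ1 = 7, Σx^2·y = -27482, Σx·y = -3190, Σy = -498.)
Row-reducing yields p = -193775/97104, q = 7151/4624, r = -79453/24276.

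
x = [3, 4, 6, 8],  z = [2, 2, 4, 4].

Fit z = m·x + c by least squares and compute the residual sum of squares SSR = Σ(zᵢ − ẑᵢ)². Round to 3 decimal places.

Sums needed: Σx·x = 125, Σx = 21, Σ1 = 4.
Right-hand side: Σx·z = 70, Σz = 12.
Normal equations: [[125, 21]; [21, 4]]·[m, c]ᵀ = [70, 12]ᵀ.
Determinant 125·4 − 21² = 59.
m = (70·4 − 21·12)/59 = 28/59; c = (125·12 − 21·70)/59 = 30/59.
Residuals: 4/59, -24/59, 38/59, -18/59; SSR = 40/59.

SSR = 0.678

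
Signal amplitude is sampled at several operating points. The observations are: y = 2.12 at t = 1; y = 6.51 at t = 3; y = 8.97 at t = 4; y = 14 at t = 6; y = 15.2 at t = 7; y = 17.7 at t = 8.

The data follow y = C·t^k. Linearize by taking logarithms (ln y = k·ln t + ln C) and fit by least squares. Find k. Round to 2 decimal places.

k = 1.03

Linearized form: ln y = k·ln t + ln C. From the 6 transformed points,
Σln t = 8.3020, Σ(ln t)² = 14.4498, Σln y = 13.0526, Σln t·ln y = 21.0988.
Equations: 14.4498·k + 8.3020·ln C = 21.0988;  8.3020·k + 6·ln C = 13.0526.
Solving (det = 17.7753): k = 1.02559, ln C = 0.75634.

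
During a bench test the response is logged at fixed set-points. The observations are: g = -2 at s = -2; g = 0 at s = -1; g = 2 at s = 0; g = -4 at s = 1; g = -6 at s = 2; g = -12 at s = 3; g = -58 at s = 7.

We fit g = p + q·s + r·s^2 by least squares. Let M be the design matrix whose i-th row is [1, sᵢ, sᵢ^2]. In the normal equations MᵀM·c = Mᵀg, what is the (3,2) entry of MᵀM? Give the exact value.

370

Row 3 ↔ basis s^2, column 2 ↔ basis s, so (MᵀM)_{3,2} = Σᵢ (s^2)·(s) = (4)·(-2) + (1)·(-1) + (0)·(0) + (1)·(1) + (4)·(2) + (9)·(3) + (49)·(7) = 370.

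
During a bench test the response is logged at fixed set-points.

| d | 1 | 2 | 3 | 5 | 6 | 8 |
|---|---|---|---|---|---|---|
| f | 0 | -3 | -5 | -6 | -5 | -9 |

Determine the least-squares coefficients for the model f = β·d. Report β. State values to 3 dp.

β = -1.101

XᵀX·[β]ᵀ = Xᵀf reads: 139·β = -153.
(Σd·d = 139, Σd·f = -153.)
β = (-153)/139 = -1.10072.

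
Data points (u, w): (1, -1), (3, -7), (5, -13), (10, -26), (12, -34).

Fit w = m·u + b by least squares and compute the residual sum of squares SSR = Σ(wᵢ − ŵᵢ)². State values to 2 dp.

From the data, Σu·u = 279, Σu = 31, Σ1 = 5.
Moment sums: Σu·w = -755, Σw = -81.
Eliminating b: 5·(row 1) − 31·(row 2) gives 434·m = 5·(-755) − 31·(-81) = -1264, so m = -632/217.
Then b = ((-81) − 31·(-632/217))/5 = 13/7.
Residuals: 12/217, -26/217, -64/217, 275/217, -197/217; SSR = 550/217.

SSR = 2.53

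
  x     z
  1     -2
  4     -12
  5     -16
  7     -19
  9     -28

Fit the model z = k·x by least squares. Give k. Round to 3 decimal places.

k = -2.994

From the data, Σx·x = 172.
Right-hand side: Σx·z = -515.
Normal equations: [[172]]·[k]ᵀ = [-515]ᵀ.
Hence k = -515 / 172 ≈ -2.99419.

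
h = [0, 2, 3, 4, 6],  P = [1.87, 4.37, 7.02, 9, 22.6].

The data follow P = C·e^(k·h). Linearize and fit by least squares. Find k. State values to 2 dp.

k = 0.41

With ln Pᵢ as the transformed response and hᵢ as the regressor:
Σh = 15.0000, Σ(h)² = 65.0000, Σln P = 9.3646, Σh·ln P = 36.2924.
Equations: 65.0000·k + 15.0000·ln C = 36.2924;  15.0000·k + 5·ln C = 9.3646.
Δ = 65.0000·5 − (15.0000)² = 100.0000; k = (36.2924·5 − 15.0000·9.3646)/100.0000 = 0.40992, ln C = (65.0000·9.3646 − 15.0000·36.2924)/100.0000 = 0.64315.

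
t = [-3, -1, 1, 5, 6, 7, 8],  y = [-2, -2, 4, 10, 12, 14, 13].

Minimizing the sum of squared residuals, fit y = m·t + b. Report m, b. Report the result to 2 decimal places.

m = 1.60, b = 1.75

The normal system MᵀM·[m, b]ᵀ = Mᵀy is [[185, 23]; [23, 7]]·[m, b]ᵀ = [336, 49]ᵀ.
Δ = 185·7 − 23² = 766.
m = (336·7 − 23·49)/766 = 1225/766; b = (185·49 − 23·336)/766 = 1337/766.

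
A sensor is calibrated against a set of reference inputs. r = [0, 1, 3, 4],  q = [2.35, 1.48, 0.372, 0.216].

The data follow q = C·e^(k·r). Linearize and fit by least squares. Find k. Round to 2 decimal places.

Taking logs, ln q = k·r + ln C, so regress ln q on r.
Σr = 8.0000, Σ(r)² = 26.0000, Σln q = -1.2749, Σr·ln q = -8.7044.
Equations: 26.0000·k + 8.0000·ln C = -8.7044;  8.0000·k + 4·ln C = -1.2749.
Solving (det = 40.0000): k = -0.61547, ln C = 0.91222.

k = -0.62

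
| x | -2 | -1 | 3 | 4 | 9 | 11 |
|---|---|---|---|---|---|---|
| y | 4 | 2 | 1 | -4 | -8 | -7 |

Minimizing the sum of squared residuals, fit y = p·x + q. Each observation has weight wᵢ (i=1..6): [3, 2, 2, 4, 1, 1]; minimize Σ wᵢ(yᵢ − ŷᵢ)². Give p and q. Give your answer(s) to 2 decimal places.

The normal equations are: 298·p + 34·q = -235;  34·p + 13·q = -13.
Δ = 298·13 − 34² = 2718.
p = ((-235)·13 − 34·(-13))/2718 = -871/906; q = (298·(-13) − 34·(-235))/2718 = 686/453.

p = -0.96, q = 1.51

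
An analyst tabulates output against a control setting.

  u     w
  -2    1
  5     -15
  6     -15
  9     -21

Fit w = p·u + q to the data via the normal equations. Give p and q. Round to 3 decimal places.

p = -2.015, q = -3.431

Setting ∂/∂p … = 0 gives: 146·p + 18·q = -356;  18·p + 4·q = -50.
Eliminating q: 4·(row 1) − 18·(row 2) gives 260·p = 4·(-356) − 18·(-50) = -524, so p = -131/65.
Then q = ((-50) − 18·(-131/65))/4 = -223/65.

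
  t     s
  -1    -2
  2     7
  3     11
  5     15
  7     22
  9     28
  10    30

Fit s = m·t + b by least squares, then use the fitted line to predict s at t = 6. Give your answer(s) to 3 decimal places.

ŝ = 18.783

Entries of MᵀM: Σt·t = 269, Σt = 35, Σ1 = 7.
And Σt·s = 830, Σs = 111.
det = 269·7 − 35² = 658.
m = (830·7 − 35·111)/658 = 275/94; b = (269·111 − 35·830)/658 = 809/658.
At t = 6: ŝ = (275/94)·(6) + (809/658)·(1) = 12359/658.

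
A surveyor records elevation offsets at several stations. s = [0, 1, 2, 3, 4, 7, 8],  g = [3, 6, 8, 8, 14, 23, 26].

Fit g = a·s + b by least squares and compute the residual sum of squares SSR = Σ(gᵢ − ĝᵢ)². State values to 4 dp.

SSR = 10.4920

AᵀA·[a, b]ᵀ = Aᵀg reads: 143·a + 25·b = 471;  25·a + 7·b = 88.
(Σs·s = 143, Σs = 25, Σ1 = 7, Σs·g = 471, Σg = 88.)
det = 143·7 − 25² = 376.
a = (471·7 − 25·88)/376 = 1097/376; b = (143·88 − 25·471)/376 = 809/376.
Residuals: 319/376, 175/188, 5/376, -273/94, 67/376, 20/47, 191/376; SSR = 3945/376.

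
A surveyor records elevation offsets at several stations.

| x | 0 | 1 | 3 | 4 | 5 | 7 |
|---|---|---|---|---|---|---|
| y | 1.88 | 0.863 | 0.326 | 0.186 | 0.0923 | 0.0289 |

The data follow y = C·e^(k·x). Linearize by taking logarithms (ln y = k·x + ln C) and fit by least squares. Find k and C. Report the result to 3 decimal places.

Linearized form: ln y = k·x + ln C. From the 6 transformed points,
Sums: Σx = 20.0000, Σ(x)² = 100.0000, Σln y = -8.2456, Σx·ln y = -46.9589.
Normal system: [[100.0000, 20.0000]; [20.0000, 6]]·[k, ln C]ᵀ = [-46.9589, -8.2456]ᵀ.
Slope k = (n·Σx·ln y − Σx·Σln y)/(n·Σ(x)² − (Σx)²) = (6·-46.9589 − 20.0000·-8.2456)/200.0000 = -0.58421; ln C = (Σln y − k·Σx)/n = 0.57311, so C = exp(0.57311) = 1.77377.

k = -0.584, C = 1.774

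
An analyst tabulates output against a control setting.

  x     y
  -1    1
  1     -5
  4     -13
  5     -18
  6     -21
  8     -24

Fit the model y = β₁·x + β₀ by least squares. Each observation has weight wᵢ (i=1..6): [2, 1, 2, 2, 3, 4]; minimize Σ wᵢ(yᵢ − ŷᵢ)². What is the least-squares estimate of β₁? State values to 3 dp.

β₁ = -2.844

From the data, Σwᵢ·x·x = 449, Σwᵢ·x = 67, Σwᵢ·1 = 14.
Right-hand side: Σwᵢ·x·y = -1437, Σwᵢ·y = -224.
det = 449·14 − 67² = 1797.
β₁ = ((-1437)·14 − 67·(-224))/1797 = -5110/1797; β₀ = (449·(-224) − 67·(-1437))/1797 = -4297/1797.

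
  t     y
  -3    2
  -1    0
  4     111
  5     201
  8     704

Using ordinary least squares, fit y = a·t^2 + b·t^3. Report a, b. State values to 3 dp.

The normal system AᵀA·[a, b]ᵀ = Aᵀy is [[5059, 36673]; [36673, 282595]]·[a, b]ᵀ = [51875, 392623]ᵀ.
Eliminating b: 282595·(row 1) − 36673·(row 2) gives 84739176·a = 282595·51875 − 36673·392623 = 260952346, so a = 130476173/42369588.
Then b = (392623 − 36673·(130476173/42369588))/282595 = 41933941/42369588.

a = 3.079, b = 0.990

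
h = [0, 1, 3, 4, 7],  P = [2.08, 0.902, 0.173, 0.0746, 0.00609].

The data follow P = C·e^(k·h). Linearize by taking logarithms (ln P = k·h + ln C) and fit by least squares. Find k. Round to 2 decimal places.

With ln Pᵢ as the transformed response and hᵢ as the regressor:
XᵀX = [[75.0000, 15.0000]; [15.0000, 5]], rhs = [-51.4567, -8.8220]ᵀ  (here Σh = 15.0000, Σ(h)² = 75.0000, Σln P = -8.8220, Σh·ln P = -51.4567).
Solving (det = 150.0000): k = -0.83303, ln C = 0.73469.

k = -0.83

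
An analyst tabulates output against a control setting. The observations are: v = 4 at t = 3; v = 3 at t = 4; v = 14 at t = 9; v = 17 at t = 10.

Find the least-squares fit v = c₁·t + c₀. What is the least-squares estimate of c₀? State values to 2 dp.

c₀ = -3.32

From the data, Σt·t = 206, Σt = 26, Σ1 = 4.
Right-hand side: Σt·v = 320, Σv = 38.
Normal equations: [[206, 26]; [26, 4]]·[c₁, c₀]ᵀ = [320, 38]ᵀ.
det = 206·4 − 26² = 148.
c₁ = (320·4 − 26·38)/148 = 73/37; c₀ = (206·38 − 26·320)/148 = -123/37.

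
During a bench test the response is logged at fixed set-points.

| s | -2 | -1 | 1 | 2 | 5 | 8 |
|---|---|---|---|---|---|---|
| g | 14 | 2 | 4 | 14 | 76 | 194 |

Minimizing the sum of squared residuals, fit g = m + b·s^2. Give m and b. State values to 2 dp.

Normal-equation sums: Σ1 = 6, Σs^2 = 99, Σs^2·s^2 = 4755.
For Aᵀg: Σg = 304, Σs^2·g = 14434.
Normal equations: [[6, 99]; [99, 4755]]·[m, b]ᵀ = [304, 14434]ᵀ.
Eliminating b: 4755·(row 1) − 99·(row 2) gives 18729·m = 4755·304 − 99·14434 = 16554, so m = 5518/6243.
Then b = (14434 − 99·(5518/6243))/4755 = 18836/6243.

m = 0.88, b = 3.02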